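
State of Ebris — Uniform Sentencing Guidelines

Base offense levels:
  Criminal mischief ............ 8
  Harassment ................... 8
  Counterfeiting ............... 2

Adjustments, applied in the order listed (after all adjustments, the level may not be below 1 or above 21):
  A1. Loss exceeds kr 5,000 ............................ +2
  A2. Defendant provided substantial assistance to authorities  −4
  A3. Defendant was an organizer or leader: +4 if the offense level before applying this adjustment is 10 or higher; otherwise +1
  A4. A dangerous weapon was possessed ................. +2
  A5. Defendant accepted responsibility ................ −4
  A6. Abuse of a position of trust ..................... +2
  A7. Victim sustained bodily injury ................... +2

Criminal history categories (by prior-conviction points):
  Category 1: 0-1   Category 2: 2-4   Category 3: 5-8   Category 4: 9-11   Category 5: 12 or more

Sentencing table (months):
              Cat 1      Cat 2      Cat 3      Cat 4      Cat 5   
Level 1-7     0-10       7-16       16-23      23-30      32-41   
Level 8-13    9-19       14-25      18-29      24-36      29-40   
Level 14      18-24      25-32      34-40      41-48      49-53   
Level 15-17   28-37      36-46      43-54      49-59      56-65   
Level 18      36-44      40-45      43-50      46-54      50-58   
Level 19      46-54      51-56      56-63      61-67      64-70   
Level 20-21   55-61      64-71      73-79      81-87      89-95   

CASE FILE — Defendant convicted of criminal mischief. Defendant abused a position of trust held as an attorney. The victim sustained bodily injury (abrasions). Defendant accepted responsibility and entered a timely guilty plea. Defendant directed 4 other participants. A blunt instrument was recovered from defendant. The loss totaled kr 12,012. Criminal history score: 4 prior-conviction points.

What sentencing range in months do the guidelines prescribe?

36-46 months

Base offense level for criminal mischief: 8.
A1 applies: 8 + 2 = 10.
A2 does not apply.
A3 applies (level before this adjustment is 10 ≥ 10, so +4): 10 + 4 = 14.
A4 applies: 14 + 2 = 16.
A5 applies: 16 − 4 = 12.
A6 applies: 12 + 2 = 14.
A7 applies: 14 + 2 = 16.
Final offense level: 16.
Criminal history: 4 prior points → Category 2 (2-4).
Level 16 falls in the 15-17 band.
Grid: Level 15-17 × Category 2 = 36-46 months.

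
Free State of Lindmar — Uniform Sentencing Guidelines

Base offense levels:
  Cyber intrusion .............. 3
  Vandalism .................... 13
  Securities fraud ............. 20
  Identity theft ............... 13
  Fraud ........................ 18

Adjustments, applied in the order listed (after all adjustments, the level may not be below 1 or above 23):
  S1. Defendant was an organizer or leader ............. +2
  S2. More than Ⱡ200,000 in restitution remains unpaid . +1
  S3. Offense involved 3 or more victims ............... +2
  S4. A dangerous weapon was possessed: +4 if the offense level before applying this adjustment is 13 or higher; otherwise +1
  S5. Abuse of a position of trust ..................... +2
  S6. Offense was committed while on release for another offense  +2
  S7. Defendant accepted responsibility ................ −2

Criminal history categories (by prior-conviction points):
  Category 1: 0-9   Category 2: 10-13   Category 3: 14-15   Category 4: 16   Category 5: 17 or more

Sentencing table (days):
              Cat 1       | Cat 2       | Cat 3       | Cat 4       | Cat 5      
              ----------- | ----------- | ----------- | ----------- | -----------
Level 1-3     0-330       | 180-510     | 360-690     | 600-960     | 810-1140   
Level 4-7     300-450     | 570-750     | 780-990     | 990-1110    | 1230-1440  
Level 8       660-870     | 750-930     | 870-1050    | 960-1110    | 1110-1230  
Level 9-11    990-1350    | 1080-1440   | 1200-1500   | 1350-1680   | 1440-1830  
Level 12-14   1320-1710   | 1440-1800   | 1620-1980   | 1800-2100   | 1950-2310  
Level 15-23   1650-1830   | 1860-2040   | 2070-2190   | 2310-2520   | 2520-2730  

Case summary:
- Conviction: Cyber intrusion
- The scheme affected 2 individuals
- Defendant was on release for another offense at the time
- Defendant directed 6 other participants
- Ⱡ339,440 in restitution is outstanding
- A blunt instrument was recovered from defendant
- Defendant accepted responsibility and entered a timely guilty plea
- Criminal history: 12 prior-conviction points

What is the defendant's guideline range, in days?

570-750 days

Base offense level for cyber intrusion: 3.
S1 applies: 3 + 2 = 5.
S2 applies: 5 + 1 = 6.
S3 does not apply.
S4 applies (level before this adjustment is 6 < 13, so +1): 6 + 1 = 7.
S6 applies: 7 + 2 = 9.
S7 applies: 9 − 2 = 7.
Final offense level: 7.
Criminal history: 12 prior points → Category 2 (10-13).
Level 7 falls in the 4-7 band.
Grid: Level 4-7 × Category 2 = 570-750 days.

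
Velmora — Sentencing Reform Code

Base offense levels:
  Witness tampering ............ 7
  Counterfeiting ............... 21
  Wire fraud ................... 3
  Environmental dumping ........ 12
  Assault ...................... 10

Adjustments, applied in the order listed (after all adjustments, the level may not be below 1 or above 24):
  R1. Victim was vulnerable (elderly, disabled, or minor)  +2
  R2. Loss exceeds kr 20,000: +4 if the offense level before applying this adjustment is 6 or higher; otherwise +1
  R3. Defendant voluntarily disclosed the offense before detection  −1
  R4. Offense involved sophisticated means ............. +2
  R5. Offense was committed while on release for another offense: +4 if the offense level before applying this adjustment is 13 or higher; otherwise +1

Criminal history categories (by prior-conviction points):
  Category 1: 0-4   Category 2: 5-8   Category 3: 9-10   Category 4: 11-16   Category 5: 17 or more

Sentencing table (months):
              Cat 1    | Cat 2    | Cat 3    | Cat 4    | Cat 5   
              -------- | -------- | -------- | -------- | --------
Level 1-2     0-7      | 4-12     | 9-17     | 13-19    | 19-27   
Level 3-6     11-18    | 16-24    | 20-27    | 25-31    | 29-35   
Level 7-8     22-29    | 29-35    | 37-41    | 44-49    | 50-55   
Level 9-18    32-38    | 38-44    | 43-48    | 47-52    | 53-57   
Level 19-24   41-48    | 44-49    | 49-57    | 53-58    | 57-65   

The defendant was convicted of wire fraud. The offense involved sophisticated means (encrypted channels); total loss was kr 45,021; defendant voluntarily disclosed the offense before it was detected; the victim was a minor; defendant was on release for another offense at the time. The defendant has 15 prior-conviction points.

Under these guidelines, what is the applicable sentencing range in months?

44-49 months

Base offense level for wire fraud: 3.
R1 applies: 3 + 2 = 5.
R2 applies (level before this adjustment is 5 < 6, so +1): 5 + 1 = 6.
R3 applies: 6 − 1 = 5.
R4 applies: 5 + 2 = 7.
R5 applies (level before this adjustment is 7 < 13, so +1): 7 + 1 = 8.
Final offense level: 8.
Criminal history: 15 prior points → Category 4 (11-16).
Level 8 falls in the 7-8 band.
Grid: Level 7-8 × Category 4 = 44-49 months.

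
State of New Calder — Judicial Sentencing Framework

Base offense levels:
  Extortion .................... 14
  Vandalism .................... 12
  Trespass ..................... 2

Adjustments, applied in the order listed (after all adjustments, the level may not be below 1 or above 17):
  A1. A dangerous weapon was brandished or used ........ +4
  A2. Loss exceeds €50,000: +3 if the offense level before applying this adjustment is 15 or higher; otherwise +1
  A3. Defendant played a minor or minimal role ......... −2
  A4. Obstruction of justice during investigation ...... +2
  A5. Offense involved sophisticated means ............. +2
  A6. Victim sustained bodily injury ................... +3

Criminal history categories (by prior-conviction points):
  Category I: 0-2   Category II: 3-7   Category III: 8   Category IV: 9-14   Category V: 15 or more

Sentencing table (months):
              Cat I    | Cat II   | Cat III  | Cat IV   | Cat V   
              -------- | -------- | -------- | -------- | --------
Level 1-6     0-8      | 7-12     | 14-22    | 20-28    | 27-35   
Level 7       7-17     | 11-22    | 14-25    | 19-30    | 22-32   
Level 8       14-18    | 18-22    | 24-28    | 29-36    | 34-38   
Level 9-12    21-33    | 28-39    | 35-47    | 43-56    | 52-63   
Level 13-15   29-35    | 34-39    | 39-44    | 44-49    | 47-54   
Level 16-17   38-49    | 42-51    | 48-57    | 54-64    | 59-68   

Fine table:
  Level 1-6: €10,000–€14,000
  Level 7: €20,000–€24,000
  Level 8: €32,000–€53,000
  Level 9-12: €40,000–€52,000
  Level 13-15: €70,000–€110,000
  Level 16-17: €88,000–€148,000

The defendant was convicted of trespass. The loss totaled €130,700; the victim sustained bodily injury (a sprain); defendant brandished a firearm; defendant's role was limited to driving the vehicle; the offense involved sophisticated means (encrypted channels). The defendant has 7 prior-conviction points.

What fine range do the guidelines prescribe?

€40,000–€52,000

Base offense level for trespass: 2.
A1 applies: 2 + 4 = 6.
A2 applies (level before this adjustment is 6 < 15, so +1): 6 + 1 = 7.
A3 applies: 7 − 2 = 5.
A4 does not apply.
A5 applies: 5 + 2 = 7.
A6 applies: 7 + 3 = 10.
Final offense level: 10.
Level 10 falls in the 9-12 band.
Fine table: Level 9-12 → €40,000–€52,000.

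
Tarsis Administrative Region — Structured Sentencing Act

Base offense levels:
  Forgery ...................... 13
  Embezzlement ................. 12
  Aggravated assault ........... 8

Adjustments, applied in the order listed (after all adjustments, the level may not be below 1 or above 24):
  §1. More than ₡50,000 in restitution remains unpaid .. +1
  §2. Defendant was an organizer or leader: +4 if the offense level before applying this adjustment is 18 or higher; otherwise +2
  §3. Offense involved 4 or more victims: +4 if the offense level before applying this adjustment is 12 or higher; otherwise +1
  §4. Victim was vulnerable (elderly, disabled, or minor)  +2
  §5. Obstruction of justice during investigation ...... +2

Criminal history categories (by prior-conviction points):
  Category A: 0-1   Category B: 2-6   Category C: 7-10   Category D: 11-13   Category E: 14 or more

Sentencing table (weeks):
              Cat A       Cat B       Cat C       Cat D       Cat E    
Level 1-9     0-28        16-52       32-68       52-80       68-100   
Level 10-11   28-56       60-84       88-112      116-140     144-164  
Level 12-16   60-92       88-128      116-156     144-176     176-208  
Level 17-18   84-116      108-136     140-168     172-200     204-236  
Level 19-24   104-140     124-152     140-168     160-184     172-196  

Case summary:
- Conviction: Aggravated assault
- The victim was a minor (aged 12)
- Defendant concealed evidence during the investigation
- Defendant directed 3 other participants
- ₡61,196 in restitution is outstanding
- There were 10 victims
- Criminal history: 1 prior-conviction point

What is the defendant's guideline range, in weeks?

60-92 weeks

Base offense level for aggravated assault: 8.
§1 applies: 8 + 1 = 9.
§2 applies (level before this adjustment is 9 < 18, so +2): 9 + 2 = 11.
§3 applies (level before this adjustment is 11 < 12, so +1): 11 + 1 = 12.
§4 applies: 12 + 2 = 14.
§5 applies: 14 + 2 = 16.
Final offense level: 16.
Criminal history: 1 prior point → Category A (0-1).
Level 16 falls in the 12-16 band.
Grid: Level 12-16 × Category A = 60-92 weeks.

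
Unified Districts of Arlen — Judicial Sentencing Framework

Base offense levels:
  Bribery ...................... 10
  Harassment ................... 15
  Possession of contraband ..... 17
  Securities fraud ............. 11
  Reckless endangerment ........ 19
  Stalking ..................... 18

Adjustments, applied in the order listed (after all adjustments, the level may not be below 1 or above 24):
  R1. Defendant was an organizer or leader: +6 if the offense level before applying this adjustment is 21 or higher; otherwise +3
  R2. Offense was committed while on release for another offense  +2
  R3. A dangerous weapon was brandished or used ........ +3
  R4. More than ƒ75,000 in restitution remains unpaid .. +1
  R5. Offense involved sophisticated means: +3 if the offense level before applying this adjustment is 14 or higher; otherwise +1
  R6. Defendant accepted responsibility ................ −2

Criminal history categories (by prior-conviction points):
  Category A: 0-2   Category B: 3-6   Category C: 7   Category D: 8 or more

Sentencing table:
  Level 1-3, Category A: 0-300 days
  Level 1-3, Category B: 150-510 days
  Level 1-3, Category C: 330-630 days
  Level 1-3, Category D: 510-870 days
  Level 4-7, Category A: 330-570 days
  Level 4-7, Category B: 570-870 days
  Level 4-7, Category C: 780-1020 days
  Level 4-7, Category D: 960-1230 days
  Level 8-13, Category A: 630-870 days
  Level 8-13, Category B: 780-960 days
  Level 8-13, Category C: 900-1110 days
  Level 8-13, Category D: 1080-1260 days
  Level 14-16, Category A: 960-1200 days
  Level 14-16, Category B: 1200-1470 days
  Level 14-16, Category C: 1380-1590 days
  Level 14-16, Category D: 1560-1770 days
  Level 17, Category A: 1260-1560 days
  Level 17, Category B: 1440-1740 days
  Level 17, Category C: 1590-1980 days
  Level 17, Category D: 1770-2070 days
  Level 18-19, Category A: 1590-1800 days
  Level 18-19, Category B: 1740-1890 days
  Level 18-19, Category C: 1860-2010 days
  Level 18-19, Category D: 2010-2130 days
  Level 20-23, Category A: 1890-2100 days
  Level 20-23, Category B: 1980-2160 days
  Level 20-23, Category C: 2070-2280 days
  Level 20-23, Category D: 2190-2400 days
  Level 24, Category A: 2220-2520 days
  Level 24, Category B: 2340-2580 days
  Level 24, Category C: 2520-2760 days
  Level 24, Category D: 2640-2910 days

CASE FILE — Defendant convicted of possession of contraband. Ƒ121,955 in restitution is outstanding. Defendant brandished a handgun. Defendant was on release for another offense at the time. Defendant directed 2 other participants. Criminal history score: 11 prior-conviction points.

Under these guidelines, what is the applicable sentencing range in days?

2640-2910 days

Base offense level for possession of contraband: 17.
R1 applies (level before this adjustment is 17 < 21, so +3): 17 + 3 = 20.
R2 applies: 20 + 2 = 22.
R3 applies: 22 + 3 = 25.
R4 applies: 25 + 1 = 26.
R5 does not apply.
R6 does not apply.
Level 26 exceeds the maximum of 24; capped at 24.
Final offense level: 24.
Criminal history: 11 prior points → Category D (8+).
Level 24 falls in the 24 band.
Grid: Level 24 × Category D = 2640-2910 days.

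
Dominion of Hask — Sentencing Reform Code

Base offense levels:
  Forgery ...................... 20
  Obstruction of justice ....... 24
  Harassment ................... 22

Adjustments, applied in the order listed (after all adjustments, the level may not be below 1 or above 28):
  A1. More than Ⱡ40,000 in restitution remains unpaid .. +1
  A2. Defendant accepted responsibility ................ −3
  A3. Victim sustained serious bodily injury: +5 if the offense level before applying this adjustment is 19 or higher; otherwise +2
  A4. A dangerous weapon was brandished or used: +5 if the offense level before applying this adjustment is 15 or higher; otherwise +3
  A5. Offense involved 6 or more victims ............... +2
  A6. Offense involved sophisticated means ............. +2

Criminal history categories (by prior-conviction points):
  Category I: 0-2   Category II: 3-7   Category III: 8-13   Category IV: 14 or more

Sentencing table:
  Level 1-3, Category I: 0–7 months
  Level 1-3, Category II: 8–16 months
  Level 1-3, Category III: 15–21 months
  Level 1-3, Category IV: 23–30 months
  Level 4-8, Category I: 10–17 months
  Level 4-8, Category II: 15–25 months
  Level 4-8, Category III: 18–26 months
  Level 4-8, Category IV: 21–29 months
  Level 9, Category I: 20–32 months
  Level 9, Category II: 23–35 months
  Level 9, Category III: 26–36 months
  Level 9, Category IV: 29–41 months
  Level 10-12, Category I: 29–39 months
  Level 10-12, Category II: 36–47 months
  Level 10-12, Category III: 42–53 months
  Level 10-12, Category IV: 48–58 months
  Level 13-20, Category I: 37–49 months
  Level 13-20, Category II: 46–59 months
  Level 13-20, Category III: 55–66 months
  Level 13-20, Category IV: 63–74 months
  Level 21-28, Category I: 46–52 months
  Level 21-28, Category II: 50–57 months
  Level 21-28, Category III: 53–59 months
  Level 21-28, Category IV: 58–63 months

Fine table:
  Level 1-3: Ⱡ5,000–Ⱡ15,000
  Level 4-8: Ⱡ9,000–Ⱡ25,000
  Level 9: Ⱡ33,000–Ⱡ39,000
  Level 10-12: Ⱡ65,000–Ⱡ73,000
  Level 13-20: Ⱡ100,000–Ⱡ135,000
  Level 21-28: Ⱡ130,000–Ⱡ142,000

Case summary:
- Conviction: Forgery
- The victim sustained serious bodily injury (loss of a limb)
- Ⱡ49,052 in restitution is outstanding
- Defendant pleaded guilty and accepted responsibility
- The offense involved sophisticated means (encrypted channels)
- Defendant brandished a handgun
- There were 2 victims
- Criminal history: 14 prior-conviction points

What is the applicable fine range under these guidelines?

Ⱡ130,000–Ⱡ142,000

Base offense level for forgery: 20.
A1 applies: 20 + 1 = 21.
A2 applies: 21 − 3 = 18.
A3 applies (level before this adjustment is 18 < 19, so +2): 18 + 2 = 20.
A4 applies (level before this adjustment is 20 ≥ 15, so +5): 20 + 5 = 25.
A5 does not apply.
A6 applies: 25 + 2 = 27.
Final offense level: 27.
Level 27 falls in the 21-28 band.
Fine table: Level 21-28 → Ⱡ130,000–Ⱡ142,000.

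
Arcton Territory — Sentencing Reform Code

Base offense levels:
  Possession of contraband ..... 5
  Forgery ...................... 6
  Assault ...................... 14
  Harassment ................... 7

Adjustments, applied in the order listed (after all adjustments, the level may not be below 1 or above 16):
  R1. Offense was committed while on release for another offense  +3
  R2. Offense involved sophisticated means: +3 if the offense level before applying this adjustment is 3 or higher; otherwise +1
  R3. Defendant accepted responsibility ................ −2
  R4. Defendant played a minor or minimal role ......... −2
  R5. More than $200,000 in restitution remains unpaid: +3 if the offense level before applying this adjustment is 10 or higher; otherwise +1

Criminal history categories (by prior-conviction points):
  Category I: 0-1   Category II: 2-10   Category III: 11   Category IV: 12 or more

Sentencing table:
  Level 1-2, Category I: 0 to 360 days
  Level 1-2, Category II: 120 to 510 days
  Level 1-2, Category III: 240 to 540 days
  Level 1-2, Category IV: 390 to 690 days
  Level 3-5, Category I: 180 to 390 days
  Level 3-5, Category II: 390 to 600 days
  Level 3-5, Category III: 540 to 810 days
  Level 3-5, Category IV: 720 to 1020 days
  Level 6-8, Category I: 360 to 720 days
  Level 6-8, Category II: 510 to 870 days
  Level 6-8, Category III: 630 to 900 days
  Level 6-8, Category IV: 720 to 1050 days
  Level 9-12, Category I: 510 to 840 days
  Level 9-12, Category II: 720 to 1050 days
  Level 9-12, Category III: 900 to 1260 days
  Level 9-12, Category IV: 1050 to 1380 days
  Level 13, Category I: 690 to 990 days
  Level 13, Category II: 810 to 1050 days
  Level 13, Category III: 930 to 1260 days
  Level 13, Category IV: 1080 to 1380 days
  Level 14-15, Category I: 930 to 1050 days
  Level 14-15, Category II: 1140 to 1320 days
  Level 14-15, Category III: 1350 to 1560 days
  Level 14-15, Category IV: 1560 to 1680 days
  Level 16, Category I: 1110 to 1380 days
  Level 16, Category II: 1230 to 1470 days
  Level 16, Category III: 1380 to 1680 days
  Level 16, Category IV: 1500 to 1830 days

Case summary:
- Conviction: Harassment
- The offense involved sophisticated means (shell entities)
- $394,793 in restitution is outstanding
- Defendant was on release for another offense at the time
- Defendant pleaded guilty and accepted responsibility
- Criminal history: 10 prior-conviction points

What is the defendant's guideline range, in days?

1140-1320 days

Base offense level for harassment: 7.
R1 applies: 7 + 3 = 10.
R2 applies (level before this adjustment is 10 ≥ 3, so +3): 10 + 3 = 13.
R3 applies: 13 − 2 = 11.
R4 does not apply.
R5 applies (level before this adjustment is 11 ≥ 10, so +3): 11 + 3 = 14.
Final offense level: 14.
Criminal history: 10 prior points → Category II (2-10).
Level 14 falls in the 14-15 band.
Grid: Level 14-15 × Category II = 1140-1320 days.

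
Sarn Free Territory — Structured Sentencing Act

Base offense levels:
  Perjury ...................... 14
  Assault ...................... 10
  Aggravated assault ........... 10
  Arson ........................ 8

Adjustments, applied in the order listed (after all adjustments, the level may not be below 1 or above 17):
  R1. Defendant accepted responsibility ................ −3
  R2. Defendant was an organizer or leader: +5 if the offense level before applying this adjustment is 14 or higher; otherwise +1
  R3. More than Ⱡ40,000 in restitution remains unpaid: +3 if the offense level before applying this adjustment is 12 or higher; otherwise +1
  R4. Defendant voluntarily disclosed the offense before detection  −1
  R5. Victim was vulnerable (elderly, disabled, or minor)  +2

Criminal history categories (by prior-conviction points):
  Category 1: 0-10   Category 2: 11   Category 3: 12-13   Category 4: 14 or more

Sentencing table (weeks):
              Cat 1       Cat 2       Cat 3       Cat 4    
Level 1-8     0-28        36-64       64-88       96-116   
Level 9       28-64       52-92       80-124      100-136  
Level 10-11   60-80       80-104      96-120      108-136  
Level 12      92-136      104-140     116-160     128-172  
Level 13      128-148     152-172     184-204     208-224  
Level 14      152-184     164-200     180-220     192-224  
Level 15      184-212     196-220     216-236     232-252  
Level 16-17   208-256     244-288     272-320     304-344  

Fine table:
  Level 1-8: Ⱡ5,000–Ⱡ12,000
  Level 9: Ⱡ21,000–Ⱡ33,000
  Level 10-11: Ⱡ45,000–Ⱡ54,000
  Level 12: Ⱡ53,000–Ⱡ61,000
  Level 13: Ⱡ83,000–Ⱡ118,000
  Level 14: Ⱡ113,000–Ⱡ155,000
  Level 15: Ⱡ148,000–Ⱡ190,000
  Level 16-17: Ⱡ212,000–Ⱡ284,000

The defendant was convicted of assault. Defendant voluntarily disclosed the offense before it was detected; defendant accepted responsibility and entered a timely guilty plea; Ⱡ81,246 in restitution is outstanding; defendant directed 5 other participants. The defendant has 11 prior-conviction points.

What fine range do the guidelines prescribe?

Ⱡ5,000–Ⱡ12,000

Base offense level for assault: 10.
R1 applies: 10 − 3 = 7.
R2 applies (level before this adjustment is 7 < 14, so +1): 7 + 1 = 8.
R3 applies (level before this adjustment is 8 < 12, so +1): 8 + 1 = 9.
R4 applies: 9 − 1 = 8.
Final offense level: 8.
Level 8 falls in the 1-8 band.
Fine table: Level 1-8 → Ⱡ5,000–Ⱡ12,000.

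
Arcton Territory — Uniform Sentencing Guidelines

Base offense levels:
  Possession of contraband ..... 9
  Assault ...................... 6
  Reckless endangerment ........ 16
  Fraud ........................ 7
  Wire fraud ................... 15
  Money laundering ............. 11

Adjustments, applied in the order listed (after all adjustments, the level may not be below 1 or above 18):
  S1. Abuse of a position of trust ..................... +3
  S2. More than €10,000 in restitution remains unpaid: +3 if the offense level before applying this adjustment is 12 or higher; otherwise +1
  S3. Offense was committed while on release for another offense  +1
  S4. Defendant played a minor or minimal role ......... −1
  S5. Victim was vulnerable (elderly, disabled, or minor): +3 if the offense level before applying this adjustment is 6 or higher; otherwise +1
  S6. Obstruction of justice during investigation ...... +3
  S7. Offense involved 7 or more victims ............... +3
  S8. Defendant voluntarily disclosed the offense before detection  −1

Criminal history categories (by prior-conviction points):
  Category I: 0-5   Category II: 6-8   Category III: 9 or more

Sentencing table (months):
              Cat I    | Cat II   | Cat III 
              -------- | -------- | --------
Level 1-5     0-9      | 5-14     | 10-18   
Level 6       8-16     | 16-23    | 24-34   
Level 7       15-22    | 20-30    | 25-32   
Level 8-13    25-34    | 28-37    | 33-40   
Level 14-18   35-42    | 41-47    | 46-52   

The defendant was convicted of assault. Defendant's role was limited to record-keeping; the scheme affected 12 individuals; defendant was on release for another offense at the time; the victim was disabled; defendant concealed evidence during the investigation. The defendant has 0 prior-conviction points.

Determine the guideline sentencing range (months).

Base offense level for assault: 6.
S3 applies: 6 + 1 = 7.
S4 applies: 7 − 1 = 6.
S5 applies (level before this adjustment is 6 ≥ 6, so +3): 6 + 3 = 9.
S6 applies: 9 + 3 = 12.
S7 applies: 12 + 3 = 15.
S8 does not apply.
Final offense level: 15.
Criminal history: 0 prior points → Category I (0-5).
Level 15 falls in the 14-18 band.
Grid: Level 14-18 × Category I = 35-42 months.

35-42 months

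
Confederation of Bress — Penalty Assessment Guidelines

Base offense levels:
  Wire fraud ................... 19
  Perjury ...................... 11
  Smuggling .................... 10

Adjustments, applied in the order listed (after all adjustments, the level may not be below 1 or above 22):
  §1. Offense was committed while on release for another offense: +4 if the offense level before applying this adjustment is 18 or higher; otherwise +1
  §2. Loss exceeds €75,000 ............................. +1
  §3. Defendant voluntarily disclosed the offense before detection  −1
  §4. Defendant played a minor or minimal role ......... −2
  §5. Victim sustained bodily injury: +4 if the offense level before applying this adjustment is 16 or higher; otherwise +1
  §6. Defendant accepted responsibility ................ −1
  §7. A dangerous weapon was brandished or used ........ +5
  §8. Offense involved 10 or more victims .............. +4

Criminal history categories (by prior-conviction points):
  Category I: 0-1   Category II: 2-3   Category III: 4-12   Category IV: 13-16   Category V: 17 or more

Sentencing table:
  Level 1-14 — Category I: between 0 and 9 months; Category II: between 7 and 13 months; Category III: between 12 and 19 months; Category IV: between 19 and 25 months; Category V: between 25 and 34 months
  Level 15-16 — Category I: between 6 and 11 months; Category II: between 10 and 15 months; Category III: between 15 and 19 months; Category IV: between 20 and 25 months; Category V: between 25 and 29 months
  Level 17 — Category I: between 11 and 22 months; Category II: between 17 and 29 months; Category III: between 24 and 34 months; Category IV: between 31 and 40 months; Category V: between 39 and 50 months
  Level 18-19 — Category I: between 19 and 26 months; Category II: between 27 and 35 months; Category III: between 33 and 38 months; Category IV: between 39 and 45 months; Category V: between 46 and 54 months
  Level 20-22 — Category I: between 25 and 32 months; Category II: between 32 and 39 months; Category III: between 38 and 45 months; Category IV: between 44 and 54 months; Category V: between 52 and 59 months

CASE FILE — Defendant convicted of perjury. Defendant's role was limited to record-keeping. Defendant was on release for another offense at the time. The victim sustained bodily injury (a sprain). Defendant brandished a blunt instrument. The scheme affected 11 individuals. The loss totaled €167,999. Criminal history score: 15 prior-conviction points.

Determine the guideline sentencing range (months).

Base offense level for perjury: 11.
§1 applies (level before this adjustment is 11 < 18, so +1): 11 + 1 = 12.
§2 applies: 12 + 1 = 13.
§3 does not apply.
§4 applies: 13 − 2 = 11.
§5 applies (level before this adjustment is 11 < 16, so +1): 11 + 1 = 12.
§7 applies: 12 + 5 = 17.
§8 applies: 17 + 4 = 21.
Final offense level: 21.
Criminal history: 15 prior points → Category IV (13-16).
Level 21 falls in the 20-22 band.
Grid: Level 20-22 × Category IV = 44-54 months.

44-54 months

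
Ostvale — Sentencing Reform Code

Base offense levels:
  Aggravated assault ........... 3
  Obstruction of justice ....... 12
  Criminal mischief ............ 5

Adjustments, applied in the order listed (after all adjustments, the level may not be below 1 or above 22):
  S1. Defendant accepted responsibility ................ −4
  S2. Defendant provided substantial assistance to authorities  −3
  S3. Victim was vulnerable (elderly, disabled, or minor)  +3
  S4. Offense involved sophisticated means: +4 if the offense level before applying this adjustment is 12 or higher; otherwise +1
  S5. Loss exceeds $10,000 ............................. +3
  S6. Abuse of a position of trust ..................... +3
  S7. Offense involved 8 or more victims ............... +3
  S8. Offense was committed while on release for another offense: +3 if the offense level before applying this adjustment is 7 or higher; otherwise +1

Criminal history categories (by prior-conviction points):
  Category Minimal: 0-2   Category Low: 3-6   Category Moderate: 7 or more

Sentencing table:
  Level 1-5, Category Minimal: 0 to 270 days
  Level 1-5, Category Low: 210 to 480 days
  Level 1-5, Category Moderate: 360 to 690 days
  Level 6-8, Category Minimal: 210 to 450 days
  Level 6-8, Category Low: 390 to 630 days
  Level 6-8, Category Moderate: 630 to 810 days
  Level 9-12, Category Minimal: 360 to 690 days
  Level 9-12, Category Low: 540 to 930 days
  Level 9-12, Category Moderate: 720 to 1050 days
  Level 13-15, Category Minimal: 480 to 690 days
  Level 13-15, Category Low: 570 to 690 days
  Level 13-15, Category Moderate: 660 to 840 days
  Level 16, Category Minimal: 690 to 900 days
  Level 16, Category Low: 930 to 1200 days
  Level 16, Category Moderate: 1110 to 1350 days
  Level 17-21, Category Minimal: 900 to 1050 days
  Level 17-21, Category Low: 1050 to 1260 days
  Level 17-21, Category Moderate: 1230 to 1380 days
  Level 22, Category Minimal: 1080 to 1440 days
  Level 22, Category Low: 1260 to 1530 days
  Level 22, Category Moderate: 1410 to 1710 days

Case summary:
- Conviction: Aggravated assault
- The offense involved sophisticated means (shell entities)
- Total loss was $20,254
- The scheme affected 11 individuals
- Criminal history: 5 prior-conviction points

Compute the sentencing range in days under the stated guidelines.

540-930 days

Base offense level for aggravated assault: 3.
S1 does not apply.
S2 does not apply.
S3 does not apply.
S4 applies (level before this adjustment is 3 < 12, so +1): 3 + 1 = 4.
S5 applies: 4 + 3 = 7.
S7 applies: 7 + 3 = 10.
Final offense level: 10.
Criminal history: 5 prior points → Category Low (3-6).
Level 10 falls in the 9-12 band.
Grid: Level 9-12 × Category Low = 540-930 days.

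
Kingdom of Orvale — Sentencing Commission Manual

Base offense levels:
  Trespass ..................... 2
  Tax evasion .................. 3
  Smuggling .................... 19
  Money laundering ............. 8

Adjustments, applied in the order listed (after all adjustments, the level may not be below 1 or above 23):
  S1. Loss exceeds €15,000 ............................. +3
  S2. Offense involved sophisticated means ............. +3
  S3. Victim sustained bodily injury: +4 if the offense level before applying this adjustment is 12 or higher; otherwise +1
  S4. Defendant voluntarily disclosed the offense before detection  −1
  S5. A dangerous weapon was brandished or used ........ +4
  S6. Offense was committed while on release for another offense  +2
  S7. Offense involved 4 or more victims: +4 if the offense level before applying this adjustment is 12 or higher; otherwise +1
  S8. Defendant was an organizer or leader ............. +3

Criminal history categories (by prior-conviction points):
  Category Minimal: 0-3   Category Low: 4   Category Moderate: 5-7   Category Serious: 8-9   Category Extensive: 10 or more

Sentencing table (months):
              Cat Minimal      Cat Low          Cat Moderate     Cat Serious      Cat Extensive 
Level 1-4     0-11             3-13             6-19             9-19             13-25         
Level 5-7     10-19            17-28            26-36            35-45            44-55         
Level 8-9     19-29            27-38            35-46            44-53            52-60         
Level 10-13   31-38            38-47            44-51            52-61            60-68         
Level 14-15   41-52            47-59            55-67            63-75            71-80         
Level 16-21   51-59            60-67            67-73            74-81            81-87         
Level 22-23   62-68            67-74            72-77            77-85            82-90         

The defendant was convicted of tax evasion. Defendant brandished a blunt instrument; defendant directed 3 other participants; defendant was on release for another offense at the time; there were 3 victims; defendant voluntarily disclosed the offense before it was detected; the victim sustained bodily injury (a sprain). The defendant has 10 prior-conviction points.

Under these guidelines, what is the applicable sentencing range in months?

Base offense level for tax evasion: 3.
S3 applies (level before this adjustment is 3 < 12, so +1): 3 + 1 = 4.
S4 applies: 4 − 1 = 3.
S5 applies: 3 + 4 = 7.
S6 applies: 7 + 2 = 9.
S8 applies: 9 + 3 = 12.
Final offense level: 12.
Criminal history: 10 prior points → Category Extensive (10+).
Level 12 falls in the 10-13 band.
Grid: Level 10-13 × Category Extensive = 60-68 months.

60-68 months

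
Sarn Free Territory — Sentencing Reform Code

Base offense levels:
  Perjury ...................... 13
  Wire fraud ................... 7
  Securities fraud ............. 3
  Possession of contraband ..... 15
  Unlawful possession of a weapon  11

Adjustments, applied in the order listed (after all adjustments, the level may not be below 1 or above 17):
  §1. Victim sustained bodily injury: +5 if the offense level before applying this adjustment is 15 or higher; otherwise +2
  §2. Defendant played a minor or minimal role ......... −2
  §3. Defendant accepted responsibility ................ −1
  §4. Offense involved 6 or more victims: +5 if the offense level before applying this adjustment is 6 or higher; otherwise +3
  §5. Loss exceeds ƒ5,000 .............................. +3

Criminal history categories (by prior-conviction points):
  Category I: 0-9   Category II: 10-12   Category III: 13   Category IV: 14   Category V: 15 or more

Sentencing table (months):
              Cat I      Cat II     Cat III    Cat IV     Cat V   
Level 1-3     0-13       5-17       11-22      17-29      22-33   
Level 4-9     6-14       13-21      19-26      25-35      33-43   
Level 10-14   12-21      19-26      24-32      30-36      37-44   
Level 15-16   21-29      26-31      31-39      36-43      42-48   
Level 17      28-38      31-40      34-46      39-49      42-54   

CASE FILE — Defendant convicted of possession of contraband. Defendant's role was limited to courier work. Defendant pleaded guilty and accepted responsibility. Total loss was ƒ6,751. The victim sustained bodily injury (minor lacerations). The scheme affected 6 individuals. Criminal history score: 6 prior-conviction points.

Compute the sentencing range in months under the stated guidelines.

28-38 months

Base offense level for possession of contraband: 15.
§1 applies (level before this adjustment is 15 ≥ 15, so +5): 15 + 5 = 20.
§2 applies: 20 − 2 = 18.
§3 applies: 18 − 1 = 17.
§4 applies (level before this adjustment is 17 ≥ 6, so +5): 17 + 5 = 22.
§5 applies: 22 + 3 = 25.
Level 25 exceeds the maximum of 17; capped at 17.
Final offense level: 17.
Criminal history: 6 prior points → Category I (0-9).
Level 17 falls in the 17 band.
Grid: Level 17 × Category I = 28-38 months.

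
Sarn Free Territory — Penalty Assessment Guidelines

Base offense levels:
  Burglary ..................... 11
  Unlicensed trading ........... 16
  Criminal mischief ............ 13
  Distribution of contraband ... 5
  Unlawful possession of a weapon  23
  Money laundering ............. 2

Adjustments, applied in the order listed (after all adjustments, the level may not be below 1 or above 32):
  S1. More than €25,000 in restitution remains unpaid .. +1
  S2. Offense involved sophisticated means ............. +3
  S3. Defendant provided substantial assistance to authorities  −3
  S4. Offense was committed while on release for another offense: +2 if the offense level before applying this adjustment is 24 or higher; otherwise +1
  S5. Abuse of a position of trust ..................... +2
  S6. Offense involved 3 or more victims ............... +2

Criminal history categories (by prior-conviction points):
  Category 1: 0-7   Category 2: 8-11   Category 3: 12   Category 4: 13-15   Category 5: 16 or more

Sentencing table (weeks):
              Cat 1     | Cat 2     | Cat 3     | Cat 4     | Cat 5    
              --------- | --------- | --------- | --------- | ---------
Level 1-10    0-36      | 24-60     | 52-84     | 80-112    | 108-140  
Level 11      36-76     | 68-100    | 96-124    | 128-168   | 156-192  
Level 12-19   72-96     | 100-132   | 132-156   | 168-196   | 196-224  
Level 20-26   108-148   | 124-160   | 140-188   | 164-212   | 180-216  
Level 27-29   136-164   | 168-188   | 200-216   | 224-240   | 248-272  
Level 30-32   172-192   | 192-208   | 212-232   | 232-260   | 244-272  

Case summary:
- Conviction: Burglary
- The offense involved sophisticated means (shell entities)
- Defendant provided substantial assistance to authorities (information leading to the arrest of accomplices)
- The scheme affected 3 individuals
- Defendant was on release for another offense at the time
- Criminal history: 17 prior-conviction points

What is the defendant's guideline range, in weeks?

196-224 weeks

Base offense level for burglary: 11.
S2 applies: 11 + 3 = 14.
S3 applies: 14 − 3 = 11.
S4 applies (level before this adjustment is 11 < 24, so +1): 11 + 1 = 12.
S5 does not apply.
S6 applies: 12 + 2 = 14.
Final offense level: 14.
Criminal history: 17 prior points → Category 5 (16+).
Level 14 falls in the 12-19 band.
Grid: Level 12-19 × Category 5 = 196-224 weeks.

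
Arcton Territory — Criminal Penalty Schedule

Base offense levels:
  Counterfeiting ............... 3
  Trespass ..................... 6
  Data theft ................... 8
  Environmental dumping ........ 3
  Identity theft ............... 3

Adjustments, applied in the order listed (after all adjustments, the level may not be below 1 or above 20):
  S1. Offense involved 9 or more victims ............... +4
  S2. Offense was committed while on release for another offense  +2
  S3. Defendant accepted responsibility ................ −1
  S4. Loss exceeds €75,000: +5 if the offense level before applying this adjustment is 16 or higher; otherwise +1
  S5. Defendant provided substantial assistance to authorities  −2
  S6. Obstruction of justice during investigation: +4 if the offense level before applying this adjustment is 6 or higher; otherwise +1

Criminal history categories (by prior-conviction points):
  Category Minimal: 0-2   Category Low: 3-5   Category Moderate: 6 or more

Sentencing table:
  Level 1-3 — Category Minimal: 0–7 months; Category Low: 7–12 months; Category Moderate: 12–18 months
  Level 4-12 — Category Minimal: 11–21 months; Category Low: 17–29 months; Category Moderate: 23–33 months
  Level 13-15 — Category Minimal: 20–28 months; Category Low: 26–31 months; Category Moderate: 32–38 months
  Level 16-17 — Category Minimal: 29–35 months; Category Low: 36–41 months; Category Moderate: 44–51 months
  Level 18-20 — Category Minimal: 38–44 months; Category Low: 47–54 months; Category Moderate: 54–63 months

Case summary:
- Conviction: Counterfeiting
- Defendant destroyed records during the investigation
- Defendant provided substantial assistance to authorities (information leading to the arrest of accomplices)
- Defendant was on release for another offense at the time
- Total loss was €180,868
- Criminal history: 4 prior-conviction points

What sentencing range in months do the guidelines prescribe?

17-29 months

Base offense level for counterfeiting: 3.
S2 applies: 3 + 2 = 5.
S3 does not apply.
S4 applies (level before this adjustment is 5 < 16, so +1): 5 + 1 = 6.
S5 applies: 6 − 2 = 4.
S6 applies (level before this adjustment is 4 < 6, so +1): 4 + 1 = 5.
Final offense level: 5.
Criminal history: 4 prior points → Category Low (3-5).
Level 5 falls in the 4-12 band.
Grid: Level 4-12 × Category Low = 17-29 months.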